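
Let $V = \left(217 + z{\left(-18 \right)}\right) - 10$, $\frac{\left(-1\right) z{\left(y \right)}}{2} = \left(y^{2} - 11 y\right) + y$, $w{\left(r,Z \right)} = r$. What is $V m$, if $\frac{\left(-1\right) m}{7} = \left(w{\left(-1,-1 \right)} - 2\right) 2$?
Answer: $-33642$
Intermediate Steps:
$z{\left(y \right)} = - 2 y^{2} + 20 y$ ($z{\left(y \right)} = - 2 \left(\left(y^{2} - 11 y\right) + y\right) = - 2 \left(y^{2} - 10 y\right) = - 2 y^{2} + 20 y$)
$m = 42$ ($m = - 7 \left(-1 - 2\right) 2 = - 7 \left(\left(-3\right) 2\right) = \left(-7\right) \left(-6\right) = 42$)
$V = -801$ ($V = \left(217 + 2 \left(-18\right) \left(10 - -18\right)\right) - 10 = \left(217 + 2 \left(-18\right) \left(10 + 18\right)\right) - 10 = \left(217 + 2 \left(-18\right) 28\right) - 10 = \left(217 - 1008\right) - 10 = -791 - 10 = -801$)
$V m = \left(-801\right) 42 = -33642$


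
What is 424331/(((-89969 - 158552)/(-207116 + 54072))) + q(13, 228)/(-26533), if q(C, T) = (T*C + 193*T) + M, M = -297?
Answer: 132544328774617/507231361 ≈ 2.6131e+5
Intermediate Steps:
q(C, T) = -297 + 193*T + C*T (q(C, T) = (T*C + 193*T) - 297 = (C*T + 193*T) - 297 = (193*T + C*T) - 297 = -297 + 193*T + C*T)
424331/(((-89969 - 158552)/(-207116 + 54072))) + q(13, 228)/(-26533) = 424331/(((-89969 - 158552)/(-207116 + 54072))) + (-297 + 193*228 + 13*228)/(-26533) = 424331/((-248521/(-153044))) + (-297 + 44004 + 2964)*(-1/26533) = 424331/((-248521*(-1/153044))) + 46671*(-1/26533) = 424331/(248521/153044) - 46671/26533 = 424331*(153044/248521) - 46671/26533 = 64941313564/248521 - 46671/26533 = 132544328774617/507231361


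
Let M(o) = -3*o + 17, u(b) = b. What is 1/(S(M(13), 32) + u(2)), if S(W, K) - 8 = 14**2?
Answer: 1/206 ≈ 0.0048544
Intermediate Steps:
M(o) = 17 - 3*o
S(W, K) = 204 (S(W, K) = 8 + 14**2 = 8 + 196 = 204)
1/(S(M(13), 32) + u(2)) = 1/(204 + 2) = 1/206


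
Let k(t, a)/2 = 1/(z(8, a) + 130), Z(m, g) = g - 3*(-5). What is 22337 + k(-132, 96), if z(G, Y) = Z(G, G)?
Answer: 3417563/153 ≈ 22337.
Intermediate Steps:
Z(m, g) = 15 + g (Z(m, g) = g + 15 = 15 + g)
z(G, Y) = 15 + G
k(t, a) = 2/153 (k(t, a) = 2/((15 + 8) + 130) = 2/(23 + 130) = 2/153)
22337 + k(-132, 96) = 22337 + 2/153 = 3417563/153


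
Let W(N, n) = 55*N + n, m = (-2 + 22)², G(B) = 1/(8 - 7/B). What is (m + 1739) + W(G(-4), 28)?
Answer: 84733/39 ≈ 2172.6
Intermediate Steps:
m = 400 (m = 20² = 400)
W(N, n) = n + 55*N
(m + 1739) + W(G(-4), 28) = (400 + 1739) + (28 + 55*(-4/(-7 + 8*(-4)))) = 2139 + (28 + 55*(-4/(-7 - 32))) = 2139 + (28 + 55*(-4/(-39))) = 2139 + (28 + 55*(-4*(-1/39))) = 2139 + (28 + 55*(4/39)) = 2139 + (28 + 220/39) = 2139 + 1312/39 = 84733/39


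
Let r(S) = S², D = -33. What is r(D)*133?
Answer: 144837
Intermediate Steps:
r(D)*133 = (-33)²*133 = 1089*133 = 144837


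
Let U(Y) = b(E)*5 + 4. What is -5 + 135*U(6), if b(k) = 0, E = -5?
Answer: 535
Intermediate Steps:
U(Y) = 4 (U(Y) = 0*5 + 4 = 0 + 4 = 4)
-5 + 135*U(6) = -5 + 135*4 = -5 + 540 = 535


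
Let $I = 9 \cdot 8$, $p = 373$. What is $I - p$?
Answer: $-301$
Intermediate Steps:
$I = 72$
$I - p = 72 - 373 = -301$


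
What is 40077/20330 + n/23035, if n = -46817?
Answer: -5723183/93660310 ≈ -0.061106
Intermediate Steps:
40077/20330 + n/23035 = 40077/20330 - 46817/23035 = -5723183/93660310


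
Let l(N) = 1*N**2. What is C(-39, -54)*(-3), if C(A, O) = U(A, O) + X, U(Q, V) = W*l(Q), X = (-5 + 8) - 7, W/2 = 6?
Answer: -54744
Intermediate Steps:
W = 12 (W = 2*6 = 12)
l(N) = N**2
X = -4 (X = 3 - 7 = -4)
U(Q, V) = 12*Q**2
C(A, O) = -4 + 12*A**2 (C(A, O) = 12*A**2 - 4 = -4 + 12*A**2)
C(-39, -54)*(-3) = (-4 + 12*(-39)**2)*(-3) = (-4 + 12*1521)*(-3) = (-4 + 18252)*(-3) = 18248*(-3) = -54744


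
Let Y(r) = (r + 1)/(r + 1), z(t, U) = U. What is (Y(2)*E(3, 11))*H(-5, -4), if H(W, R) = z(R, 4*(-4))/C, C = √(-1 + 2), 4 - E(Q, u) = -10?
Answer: -224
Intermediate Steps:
E(Q, u) = 14 (E(Q, u) = 4 - 1*(-10) = 4 + 10 = 14)
Y(r) = 1 (Y(r) = (1 + r)/(1 + r) = 1)
C = 1 (C = √1 = 1)
H(W, R) = -16 (H(W, R) = (4*(-4))/1 = -16*1 = -16)
(Y(2)*E(3, 11))*H(-5, -4) = (1*14)*(-16) = 14*(-16) = -224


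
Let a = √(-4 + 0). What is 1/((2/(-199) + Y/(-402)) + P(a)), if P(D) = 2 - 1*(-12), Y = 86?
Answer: 39999/551027 ≈ 0.072590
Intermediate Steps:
a = 2*I (a = √(-4) = 2*I ≈ 2.0*I)
P(D) = 14 (P(D) = 2 + 12 = 14)
1/((2/(-199) + Y/(-402)) + P(a)) = 1/((2/(-199) + 86/(-402)) + 14) = 1/((2*(-1/199) + 86*(-1/402)) + 14) = 1/((-2/199 - 43/201) + 14) = 1/(-8959/39999 + 14) = 1/(551027/39999) = 39999/551027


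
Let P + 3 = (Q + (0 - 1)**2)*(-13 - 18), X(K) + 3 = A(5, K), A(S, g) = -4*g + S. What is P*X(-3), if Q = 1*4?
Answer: -2212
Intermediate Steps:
A(S, g) = S - 4*g
X(K) = 2 - 4*K (X(K) = -3 + (5 - 4*K) = 2 - 4*K)
Q = 4
P = -158 (P = -3 + (4 + (0 - 1)**2)*(-13 - 18) = -3 + (4 + (-1)**2)*(-31) = -3 + (4 + 1)*(-31) = -3 + 5*(-31) = -3 - 155 = -158)
P*X(-3) = -158*(2 - 4*(-3)) = -158*(2 + 12) = -158*14 = -2212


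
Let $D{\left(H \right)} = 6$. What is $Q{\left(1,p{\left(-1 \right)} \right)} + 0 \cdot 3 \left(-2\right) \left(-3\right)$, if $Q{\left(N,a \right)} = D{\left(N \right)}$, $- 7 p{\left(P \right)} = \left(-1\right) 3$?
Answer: $6$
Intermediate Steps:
$p{\left(P \right)} = \frac{3}{7}$ ($p{\left(P \right)} = - \frac{\left(-1\right) 3}{7} = \left(- \frac{1}{7}\right) \left(-3\right) = \frac{3}{7}$)
$Q{\left(N,a \right)} = 6$
$Q{\left(1,p{\left(-1 \right)} \right)} + 0 \cdot 3 \left(-2\right) \left(-3\right) = 6 + 0 \cdot 3 \left(-2\right) \left(-3\right) = 6 + 0 \left(\left(-6\right) \left(-3\right)\right) = 6 + 0 \cdot 18 = 6 + 0 = 6$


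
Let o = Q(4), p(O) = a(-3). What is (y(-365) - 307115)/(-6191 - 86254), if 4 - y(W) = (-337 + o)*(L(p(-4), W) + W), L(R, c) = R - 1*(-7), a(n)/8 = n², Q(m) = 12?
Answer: 400061/92445 ≈ 4.3276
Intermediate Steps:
a(n) = 8*n²
p(O) = 72 (p(O) = 8*(-3)² = 8*9 = 72)
o = 12
L(R, c) = 7 + R (L(R, c) = R + 7 = 7 + R)
y(W) = 25679 + 325*W (y(W) = 4 - (-337 + 12)*((7 + 72) + W) = 4 - (-325)*(79 + W) = 4 - (-25675 - 325*W) = 4 + (25675 + 325*W) = 25679 + 325*W)
(y(-365) - 307115)/(-6191 - 86254) = ((25679 + 325*(-365)) - 307115)/(-6191 - 86254) = ((25679 - 118625) - 307115)/(-92445) = (-92946 - 307115)*(-1/92445) = -400061*(-1/92445) = 400061/92445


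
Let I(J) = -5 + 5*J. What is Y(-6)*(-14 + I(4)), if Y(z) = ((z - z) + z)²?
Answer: 36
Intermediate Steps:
Y(z) = z² (Y(z) = (0 + z)² = z²)
Y(-6)*(-14 + I(4)) = (-6)²*(-14 + (-5 + 5*4)) = 36*(-14 + (-5 + 20)) = 36*(-14 + 15) = 36*1 = 36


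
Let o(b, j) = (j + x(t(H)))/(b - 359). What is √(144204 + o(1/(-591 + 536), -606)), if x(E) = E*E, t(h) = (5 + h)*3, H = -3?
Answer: √1561844718399/3291 ≈ 379.74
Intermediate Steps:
t(h) = 15 + 3*h
x(E) = E²
o(b, j) = (36 + j)/(-359 + b) (o(b, j) = (j + (15 + 3*(-3))²)/(b - 359) = (j + (15 - 9)²)/(-359 + b) = (j + 6²)/(-359 + b) = (j + 36)/(-359 + b) = (36 + j)/(-359 + b))
√(144204 + o(1/(-591 + 536), -606)) = √(144204 + (36 - 606)/(-359 + 1/(-591 + 536))) = √(144204 - 570/(-359 + 1/(-55))) = √(144204 - 570/(-359 - 1/55)) = √(144204 - 570/(-19746/55)) = √(144204 - 55/19746*(-570)) = √(144204 + 5225/3291) = √(474580589/3291) = √1561844718399/3291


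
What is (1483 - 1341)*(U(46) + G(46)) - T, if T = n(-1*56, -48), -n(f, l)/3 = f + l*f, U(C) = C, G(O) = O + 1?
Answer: 21102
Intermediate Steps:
G(O) = 1 + O
n(f, l) = -3*f - 3*f*l (n(f, l) = -3*(f + l*f) = -3*(f + f*l) = -3*f - 3*f*l)
T = -7896 (T = -3*(-1*56)*(1 - 48) = -3*(-56)*(-47) = -7896)
(1483 - 1341)*(U(46) + G(46)) - T = (1483 - 1341)*(46 + (1 + 46)) - 1*(-7896) = 142*(46 + 47) + 7896 = 142*93 + 7896 = 13206 + 7896 = 21102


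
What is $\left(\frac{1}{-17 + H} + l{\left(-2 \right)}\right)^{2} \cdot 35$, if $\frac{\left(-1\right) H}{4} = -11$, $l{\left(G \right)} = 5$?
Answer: $\frac{647360}{729} \approx 888.01$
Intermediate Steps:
$H = 44$ ($H = \left(-4\right) \left(-11\right) = 44$)
$\left(\frac{1}{-17 + H} + l{\left(-2 \right)}\right)^{2} \cdot 35 = \left(\frac{1}{-17 + 44} + 5\right)^{2} \cdot 35 = \left(\frac{1}{27} + 5\right)^{2} \cdot 35 = \left(\frac{136}{27}\right)^{2} \cdot 35 = \frac{18496}{729} \cdot 35 = \frac{647360}{729}$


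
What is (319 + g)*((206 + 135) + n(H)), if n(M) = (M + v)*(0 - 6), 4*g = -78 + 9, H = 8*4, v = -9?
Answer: 245021/4 ≈ 61255.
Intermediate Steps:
H = 32
g = -69/4 (g = (-78 + 9)/4 = (¼)*(-69) = -69/4 ≈ -17.250)
n(M) = 54 - 6*M (n(M) = (M - 9)*(0 - 6) = (-9 + M)*(-6) = 54 - 6*M)
(319 + g)*((206 + 135) + n(H)) = (319 - 69/4)*((206 + 135) + (54 - 6*32)) = 1207*(341 + (54 - 192))/4 = 1207*(341 - 138)/4 = (1207/4)*203 = 245021/4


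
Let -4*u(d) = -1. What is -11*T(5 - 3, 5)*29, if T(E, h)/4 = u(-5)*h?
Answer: -1595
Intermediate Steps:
u(d) = ¼ (u(d) = -¼*(-1) = ¼)
T(E, h) = h (T(E, h) = 4*(h/4) = h)
-11*T(5 - 3, 5)*29 = -11*5*29 = -55*29 = -1595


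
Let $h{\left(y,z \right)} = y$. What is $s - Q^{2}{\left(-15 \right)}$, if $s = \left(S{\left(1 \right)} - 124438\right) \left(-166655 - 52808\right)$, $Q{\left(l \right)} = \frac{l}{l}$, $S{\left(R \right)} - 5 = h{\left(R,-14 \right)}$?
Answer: $27308220015$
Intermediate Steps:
$S{\left(R \right)} = 5 + R$
$Q{\left(l \right)} = 1$
$s = 27308220016$ ($s = \left(\left(5 + 1\right) - 124438\right) \left(-166655 - 52808\right) = \left(6 - 124438\right) \left(-219463\right) = \left(-124432\right) \left(-219463\right) = 27308220016$)
$s - Q^{2}{\left(-15 \right)} = 27308220016 - 1^{2} = 27308220016 - 1 = 27308220015$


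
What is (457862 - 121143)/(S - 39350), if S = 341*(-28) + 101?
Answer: -336719/48797 ≈ -6.9004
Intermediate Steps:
S = -9447 (S = -9548 + 101 = -9447)
(457862 - 121143)/(S - 39350) = (457862 - 121143)/(-9447 - 39350) = 336719/(-48797) = 336719*(-1/48797) = -336719/48797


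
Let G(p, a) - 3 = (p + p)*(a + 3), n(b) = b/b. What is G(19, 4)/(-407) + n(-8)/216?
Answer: -57697/87912 ≈ -0.65630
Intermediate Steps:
n(b) = 1
G(p, a) = 3 + 2*p*(3 + a) (G(p, a) = 3 + (p + p)*(a + 3) = 3 + (2*p)*(3 + a) = 3 + 2*p*(3 + a))
G(19, 4)/(-407) + n(-8)/216 = (3 + 6*19 + 2*4*19)/(-407) + 1/216 = (3 + 114 + 152)*(-1/407) + 1*(1/216) = 269*(-1/407) + 1/216 = -269/407 + 1/216 = -57697/87912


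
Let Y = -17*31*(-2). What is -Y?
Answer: -1054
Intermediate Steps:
Y = 1054 (Y = -527*(-2) = 1054)
-Y = -1*1054 = -1054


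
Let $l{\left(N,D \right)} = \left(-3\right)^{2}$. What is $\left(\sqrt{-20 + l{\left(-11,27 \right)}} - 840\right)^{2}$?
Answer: $\left(840 - i \sqrt{11}\right)^{2} \approx 7.0559 \cdot 10^{5} - 5572.0 i$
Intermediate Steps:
$l{\left(N,D \right)} = 9$
$\left(\sqrt{-20 + l{\left(-11,27 \right)}} - 840\right)^{2} = \left(\sqrt{-20 + 9} - 840\right)^{2} = \left(\sqrt{-11} - 840\right)^{2} = \left(i \sqrt{11} - 840\right)^{2} = \left(-840 + i \sqrt{11}\right)^{2}$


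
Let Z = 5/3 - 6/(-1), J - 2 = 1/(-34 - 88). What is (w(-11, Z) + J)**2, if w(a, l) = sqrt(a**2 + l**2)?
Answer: 24613753/133956 + 81*sqrt(1618)/61 ≈ 237.16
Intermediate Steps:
J = 243/122 (J = 2 + 1/(-34 - 88) = 2 + 1/(-122) = 2 - 1/122 = 243/122 ≈ 1.9918)
Z = 23/3 (Z = 5*(1/3) - 6*(-1) = 5/3 + 6 = 23/3 ≈ 7.6667)
(w(-11, Z) + J)**2 = (sqrt((-11)**2 + (23/3)**2) + 243/122)**2 = (sqrt(121 + 529/9) + 243/122)**2 = (sqrt(1618/9) + 243/122)**2 = (sqrt(1618)/3 + 243/122)**2 = (243/122 + sqrt(1618)/3)**2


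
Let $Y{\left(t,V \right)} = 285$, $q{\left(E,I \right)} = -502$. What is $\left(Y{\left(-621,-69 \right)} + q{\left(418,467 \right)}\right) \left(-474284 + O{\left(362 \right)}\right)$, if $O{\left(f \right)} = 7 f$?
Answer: $102369750$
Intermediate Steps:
$\left(Y{\left(-621,-69 \right)} + q{\left(418,467 \right)}\right) \left(-474284 + O{\left(362 \right)}\right) = \left(285 - 502\right) \left(-474284 + 7 \cdot 362\right) = - 217 \left(-474284 + 2534\right) = \left(-217\right) \left(-471750\right) = 102369750$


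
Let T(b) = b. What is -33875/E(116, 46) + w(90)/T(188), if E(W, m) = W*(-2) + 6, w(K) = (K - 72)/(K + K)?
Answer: 31842613/212440 ≈ 149.89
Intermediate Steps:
w(K) = (-72 + K)/(2*K) (w(K) = (-72 + K)/((2*K)) = (-72 + K)*(1/(2*K)) = (-72 + K)/(2*K))
E(W, m) = 6 - 2*W (E(W, m) = -2*W + 6 = 6 - 2*W)
-33875/E(116, 46) + w(90)/T(188) = -33875/(6 - 2*116) + ((½)*(-72 + 90)/90)/188 = -33875/(6 - 232) + ((½)*(1/90)*18)*(1/188) = -33875/(-226) + (⅒)*(1/188) = -33875*(-1/226) + 1/1880 = 33875/226 + 1/1880 = 31842613/212440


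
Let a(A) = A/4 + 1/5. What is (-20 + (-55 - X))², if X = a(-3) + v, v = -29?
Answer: 826281/400 ≈ 2065.7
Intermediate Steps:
a(A) = ⅕ + A/4 (a(A) = A*(¼) + 1*(⅕) = A/4 + ⅕ = ⅕ + A/4)
X = -591/20 (X = (⅕ + (¼)*(-3)) - 29 = (⅕ - ¾) - 29 = -11/20 - 29 = -591/20 ≈ -29.550)
(-20 + (-55 - X))² = (-20 + (-55 - 1*(-591/20)))² = (-20 + (-55 + 591/20))² = (-20 - 509/20)² = (-909/20)² = 826281/400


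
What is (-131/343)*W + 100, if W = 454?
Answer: -25174/343 ≈ -73.394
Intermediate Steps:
(-131/343)*W + 100 = -131/343*454 + 100 = -59474/343 + 100 = -25174/343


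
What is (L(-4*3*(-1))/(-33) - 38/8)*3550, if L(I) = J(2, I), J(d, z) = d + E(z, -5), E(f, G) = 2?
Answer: -1141325/66 ≈ -17293.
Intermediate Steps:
J(d, z) = 2 + d (J(d, z) = d + 2 = 2 + d)
L(I) = 4 (L(I) = 2 + 2 = 4)
(L(-4*3*(-1))/(-33) - 38/8)*3550 = (4/(-33) - 38/8)*3550 = (4*(-1/33) - 38*1/8)*3550 = (-4/33 - 19/4)*3550 = -643/132*3550 = -1141325/66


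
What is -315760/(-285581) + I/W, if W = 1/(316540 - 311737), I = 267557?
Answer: 366993366864211/285581 ≈ 1.2851e+9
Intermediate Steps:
W = 1/4803 ≈ 0.00020820
-315760/(-285581) + I/W = -315760/(-285581) + 267557/(1/4803) = -315760*(-1/285581) + 267557*4803 = 315760/285581 + 1285076271 = 366993366864211/285581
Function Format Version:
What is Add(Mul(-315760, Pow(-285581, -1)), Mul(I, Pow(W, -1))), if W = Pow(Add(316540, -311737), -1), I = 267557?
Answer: Rational(366993366864211, 285581) ≈ 1.2851e+9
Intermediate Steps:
W = Rational(1, 4803) (W = Pow(4803, -1) = Rational(1, 4803) ≈ 0.00020820)
Add(Mul(-315760, Pow(-285581, -1)), Mul(I, Pow(W, -1))) = Add(Mul(-315760, Pow(-285581, -1)), Mul(267557, Pow(Rational(1, 4803), -1))) = Add(Mul(-315760, Rational(-1, 285581)), Mul(267557, 4803)) = Add(Rational(315760, 285581), 1285076271) = Rational(366993366864211, 285581)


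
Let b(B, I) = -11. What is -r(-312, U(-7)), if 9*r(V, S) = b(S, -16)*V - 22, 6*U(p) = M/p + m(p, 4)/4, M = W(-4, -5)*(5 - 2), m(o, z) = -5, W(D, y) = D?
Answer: -3410/9 ≈ -378.89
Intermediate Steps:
M = -12 (M = -4*(5 - 2) = -4*3 = -12)
U(p) = -5/24 - 2/p (U(p) = (-12/p - 5/4)/6 = (-5/4 - 12/p)/6 = -5/24 - 2/p)
r(V, S) = -22/9 - 11*V/9 (r(V, S) = (-11*V - 22)/9 = (-22 - 11*V)/9 = -22/9 - 11*V/9)
-r(-312, U(-7)) = -(-22/9 - 11/9*(-312)) = -(-22/9 + 1144/3) = -1*3410/9 = -3410/9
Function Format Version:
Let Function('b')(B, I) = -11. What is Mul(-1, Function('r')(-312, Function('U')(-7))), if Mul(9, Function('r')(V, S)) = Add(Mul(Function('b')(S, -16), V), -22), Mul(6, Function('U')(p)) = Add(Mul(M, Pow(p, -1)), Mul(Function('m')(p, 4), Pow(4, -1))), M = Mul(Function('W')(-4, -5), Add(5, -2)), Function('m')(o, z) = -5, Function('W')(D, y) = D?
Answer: Rational(-3410, 9) ≈ -378.89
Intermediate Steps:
M = -12 (M = Mul(-4, Add(5, -2)) = Mul(-4, 3) = -12)
Function('U')(p) = Add(Rational(-5, 24), Mul(-2, Pow(p, -1))) (Function('U')(p) = Mul(Rational(1, 6), Add(Mul(-12, Pow(p, -1)), Mul(-5, Pow(4, -1)))) = Mul(Rational(1, 6), Add(Mul(-12, Pow(p, -1)), Mul(-5, Rational(1, 4)))) = Mul(Rational(1, 6), Add(Mul(-12, Pow(p, -1)), Rational(-5, 4))) = Mul(Rational(1, 6), Add(Rational(-5, 4), Mul(-12, Pow(p, -1)))) = Add(Rational(-5, 24), Mul(-2, Pow(p, -1))))
Function('r')(V, S) = Add(Rational(-22, 9), Mul(Rational(-11, 9), V)) (Function('r')(V, S) = Mul(Rational(1, 9), Add(Mul(-11, V), -22)) = Mul(Rational(1, 9), Add(-22, Mul(-11, V))) = Add(Rational(-22, 9), Mul(Rational(-11, 9), V)))
Mul(-1, Function('r')(-312, Function('U')(-7))) = Mul(-1, Add(Rational(-22, 9), Mul(Rational(-11, 9), -312))) = Mul(-1, Add(Rational(-22, 9), Rational(1144, 3))) = Mul(-1, Rational(3410, 9)) = Rational(-3410, 9)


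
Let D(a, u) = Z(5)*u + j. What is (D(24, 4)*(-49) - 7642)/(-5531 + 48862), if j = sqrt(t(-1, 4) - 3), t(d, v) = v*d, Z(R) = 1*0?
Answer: -7642/43331 - 49*I*sqrt(7)/43331 ≈ -0.17636 - 0.0029919*I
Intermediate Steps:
Z(R) = 0
t(d, v) = d*v
j = I*sqrt(7) (j = sqrt(-1*4 - 3) = sqrt(-4 - 3) = sqrt(-7) = I*sqrt(7) ≈ 2.6458*I)
D(a, u) = I*sqrt(7) (D(a, u) = 0*u + I*sqrt(7) = 0 + I*sqrt(7) = I*sqrt(7))
(D(24, 4)*(-49) - 7642)/(-5531 + 48862) = ((I*sqrt(7))*(-49) - 7642)/(-5531 + 48862) = (-49*I*sqrt(7) - 7642)/43331 = (-7642 - 49*I*sqrt(7))*(1/43331) = -7642/43331 - 49*I*sqrt(7)/43331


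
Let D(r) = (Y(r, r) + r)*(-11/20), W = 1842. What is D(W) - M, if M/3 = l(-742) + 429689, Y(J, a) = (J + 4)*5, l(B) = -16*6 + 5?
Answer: -6474418/5 ≈ -1.2949e+6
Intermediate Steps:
l(B) = -91 (l(B) = -96 + 5 = -91)
Y(J, a) = 20 + 5*J (Y(J, a) = (4 + J)*5 = 20 + 5*J)
D(r) = -11 - 33*r/10 (D(r) = ((20 + 5*r) + r)*(-11/20) = (20 + 6*r)*(-11*1/20) = (20 + 6*r)*(-11/20) = -11 - 33*r/10)
M = 1288794 (M = 3*(-91 + 429689) = 3*429598 = 1288794)
D(W) - M = (-11 - 33/10*1842) - 1*1288794 = (-11 - 30393/5) - 1288794 = -30448/5 - 1288794 = -6474418/5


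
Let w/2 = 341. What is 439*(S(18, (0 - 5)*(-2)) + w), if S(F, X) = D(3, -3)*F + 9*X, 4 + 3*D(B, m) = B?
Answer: 336274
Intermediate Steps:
D(B, m) = -4/3 + B/3
w = 682 (w = 2*341 = 682)
S(F, X) = 9*X - F/3 (S(F, X) = (-4/3 + (⅓)*3)*F + 9*X = (-4/3 + 1)*F + 9*X = -F/3 + 9*X = 9*X - F/3)
439*(S(18, (0 - 5)*(-2)) + w) = 439*((9*((0 - 5)*(-2)) - ⅓*18) + 682) = 439*((9*(-5*(-2)) - 6) + 682) = 439*((9*10 - 6) + 682) = 439*((90 - 6) + 682) = 439*(84 + 682) = 439*766 = 336274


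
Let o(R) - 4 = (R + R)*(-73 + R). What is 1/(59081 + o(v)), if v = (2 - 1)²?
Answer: 1/58941 ≈ 1.6966e-5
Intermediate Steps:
v = 1 (v = 1² = 1)
o(R) = 4 + 2*R*(-73 + R) (o(R) = 4 + (R + R)*(-73 + R) = 4 + (2*R)*(-73 + R) = 4 + 2*R*(-73 + R))
1/(59081 + o(v)) = 1/(59081 + (4 - 146*1 + 2*1²)) = 1/(59081 + (4 - 146 + 2*1)) = 1/(59081 + (4 - 146 + 2)) = 1/(59081 - 140) = 1/58941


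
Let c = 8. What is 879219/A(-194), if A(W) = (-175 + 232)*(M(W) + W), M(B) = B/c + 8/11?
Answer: -12895212/181849 ≈ -70.912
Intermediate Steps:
M(B) = 8/11 + B/8 (M(B) = B/8 + 8/11 = 8/11 + B/8)
A(W) = 456/11 + 513*W/8 (A(W) = (-175 + 232)*((8/11 + W/8) + W) = 57*(8/11 + 9*W/8) = 456/11 + 513*W/8)
879219/A(-194) = 879219/(456/11 + (513/8)*(-194)) = 879219/(456/11 - 49761/4) = 879219/(-545547/44) = 879219*(-44/545547) = -12895212/181849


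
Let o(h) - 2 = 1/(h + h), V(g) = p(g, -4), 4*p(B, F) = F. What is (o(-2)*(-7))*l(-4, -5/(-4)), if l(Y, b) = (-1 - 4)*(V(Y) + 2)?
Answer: 245/4 ≈ 61.250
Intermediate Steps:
p(B, F) = F/4
V(g) = -1 (V(g) = (¼)*(-4) = -1)
l(Y, b) = -5 (l(Y, b) = (-1 - 4)*(-1 + 2) = -5*1 = -5)
o(h) = 2 + 1/(2*h) (o(h) = 2 + 1/(h + h) = 2 + 1/(2*h))
(o(-2)*(-7))*l(-4, -5/(-4)) = ((2 + (½)/(-2))*(-7))*(-5) = ((2 + (½)*(-½))*(-7))*(-5) = ((2 - ¼)*(-7))*(-5) = ((7/4)*(-7))*(-5) = -49/4*(-5) = 245/4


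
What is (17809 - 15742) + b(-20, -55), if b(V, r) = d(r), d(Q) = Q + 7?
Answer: 2019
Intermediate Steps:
d(Q) = 7 + Q
b(V, r) = 7 + r
(17809 - 15742) + b(-20, -55) = (17809 - 15742) + (7 - 55) = 2067 - 48 = 2019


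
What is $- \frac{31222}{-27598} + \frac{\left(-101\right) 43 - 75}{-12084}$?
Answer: $\frac{124803653}{83373558} \approx 1.4969$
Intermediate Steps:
$- \frac{31222}{-27598} + \frac{\left(-101\right) 43 - 75}{-12084} = \left(-31222\right) \left(- \frac{1}{27598}\right) + \left(-4343 - 75\right) \left(- \frac{1}{12084}\right) = \frac{15611}{13799} - - \frac{2209}{6042} = \frac{15611}{13799} + \frac{2209}{6042} = \frac{124803653}{83373558}$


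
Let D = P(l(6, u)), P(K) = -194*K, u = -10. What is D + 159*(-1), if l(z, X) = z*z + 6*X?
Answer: 4497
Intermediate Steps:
l(z, X) = z² + 6*X
D = 4656 (D = -194*(6² + 6*(-10)) = -194*(36 - 60) = -194*(-24) = 4656)
D + 159*(-1) = 4656 + 159*(-1) = 4656 - 159 = 4497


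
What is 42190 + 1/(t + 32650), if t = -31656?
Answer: 41936861/994 ≈ 42190.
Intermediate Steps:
42190 + 1/(t + 32650) = 42190 + 1/(-31656 + 32650) = 42190 + 1/994 = 41936861/994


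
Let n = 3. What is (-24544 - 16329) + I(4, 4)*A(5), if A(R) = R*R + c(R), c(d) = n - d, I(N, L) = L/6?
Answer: -122573/3 ≈ -40858.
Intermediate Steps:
I(N, L) = L/6 (I(N, L) = L*(⅙) = L/6)
c(d) = 3 - d
A(R) = 3 + R² - R (A(R) = R*R + (3 - R) = R² + (3 - R) = 3 + R² - R)
(-24544 - 16329) + I(4, 4)*A(5) = (-24544 - 16329) + ((⅙)*4)*(3 + 5² - 1*5) = -40873 + 2*(3 + 25 - 5)/3 = -40873 + (⅔)*23 = -40873 + 46/3 = -122573/3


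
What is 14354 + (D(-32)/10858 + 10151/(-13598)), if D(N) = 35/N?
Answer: 33907456148883/2362353344 ≈ 14353.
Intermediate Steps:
14354 + (D(-32)/10858 + 10151/(-13598)) = 14354 + ((35/(-32))/10858 + 10151/(-13598)) = 14354 + ((35*(-1/32))*(1/10858) + 10151*(-1/13598)) = 14354 + (-35/32*1/10858 - 10151/13598) = 14354 + (-35/347456 - 10151/13598) = 14354 - 1763750893/2362353344 = 33907456148883/2362353344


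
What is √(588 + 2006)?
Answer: √2594 ≈ 50.931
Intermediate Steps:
√(588 + 2006) = √2594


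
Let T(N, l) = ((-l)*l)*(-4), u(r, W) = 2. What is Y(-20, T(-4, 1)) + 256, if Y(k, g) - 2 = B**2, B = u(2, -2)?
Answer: 262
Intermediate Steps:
B = 2
T(N, l) = 4*l**2 (T(N, l) = -l**2*(-4) = 4*l**2)
Y(k, g) = 6 (Y(k, g) = 2 + 2**2 = 2 + 4 = 6)
Y(-20, T(-4, 1)) + 256 = 6 + 256 = 262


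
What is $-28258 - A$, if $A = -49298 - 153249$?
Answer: $174289$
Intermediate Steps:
$A = -202547$ ($A = -49298 - 153249 = -202547$)
$-28258 - A = -28258 - -202547 = -28258 + 202547 = 174289$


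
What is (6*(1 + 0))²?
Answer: 36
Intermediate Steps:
(6*(1 + 0))² = (6*1)² = 6² = 36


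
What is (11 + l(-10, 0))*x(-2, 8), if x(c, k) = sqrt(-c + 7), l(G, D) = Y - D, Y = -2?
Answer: 27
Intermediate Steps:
l(G, D) = -2 - D
x(c, k) = sqrt(7 - c)
(11 + l(-10, 0))*x(-2, 8) = (11 + (-2 - 1*0))*sqrt(7 - 1*(-2)) = (11 + (-2 + 0))*sqrt(7 + 2) = (11 - 2)*sqrt(9) = 9*3 = 27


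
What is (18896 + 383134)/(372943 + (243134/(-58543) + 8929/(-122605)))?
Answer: 1442818232482725/1338414702521564 ≈ 1.0780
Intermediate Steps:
(18896 + 383134)/(372943 + (243134/(-58543) + 8929/(-122605))) = 402030/(372943 + (243134*(-1/58543) + 8929*(-1/122605))) = 402030/(372943 + (-243134/58543 - 8929/122605)) = 402030/(372943 - 30332174517/7177664515) = 402030/(2676829405043128/7177664515) = 402030*(7177664515/2676829405043128) = 1442818232482725/1338414702521564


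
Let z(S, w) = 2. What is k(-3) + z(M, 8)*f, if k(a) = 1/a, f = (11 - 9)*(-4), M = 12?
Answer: -49/3 ≈ -16.333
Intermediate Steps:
f = -8 (f = 2*(-4) = -8)
k(-3) + z(M, 8)*f = 1/(-3) + 2*(-8) = -⅓ - 16 = -49/3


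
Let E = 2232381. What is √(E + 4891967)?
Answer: 2*√1781087 ≈ 2669.1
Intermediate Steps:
√(E + 4891967) = √(2232381 + 4891967) = √7124348 = 2*√1781087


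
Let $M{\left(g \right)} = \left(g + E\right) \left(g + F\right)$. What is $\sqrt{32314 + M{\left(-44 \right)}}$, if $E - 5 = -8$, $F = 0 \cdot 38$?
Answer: $\sqrt{34382} \approx 185.42$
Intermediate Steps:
$F = 0$
$E = -3$ ($E = 5 - 8 = -3$)
$M{\left(g \right)} = g \left(-3 + g\right)$ ($M{\left(g \right)} = \left(g - 3\right) \left(g + 0\right) = \left(-3 + g\right) g = g \left(-3 + g\right)$)
$\sqrt{32314 + M{\left(-44 \right)}} = \sqrt{32314 - 44 \left(-3 - 44\right)} = \sqrt{32314 - -2068} = \sqrt{32314 + 2068} = \sqrt{34382}$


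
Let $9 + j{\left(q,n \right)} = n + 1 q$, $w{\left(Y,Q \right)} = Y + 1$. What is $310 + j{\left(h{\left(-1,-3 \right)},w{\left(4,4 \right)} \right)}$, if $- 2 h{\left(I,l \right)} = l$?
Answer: $\frac{615}{2} \approx 307.5$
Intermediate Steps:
$w{\left(Y,Q \right)} = 1 + Y$
$h{\left(I,l \right)} = - \frac{l}{2}$
$j{\left(q,n \right)} = -9 + n + q$ ($j{\left(q,n \right)} = -9 + \left(n + 1 q\right) = -9 + \left(n + q\right) = -9 + n + q$)
$310 + j{\left(h{\left(-1,-3 \right)},w{\left(4,4 \right)} \right)} = 310 - \frac{5}{2} = \frac{615}{2}$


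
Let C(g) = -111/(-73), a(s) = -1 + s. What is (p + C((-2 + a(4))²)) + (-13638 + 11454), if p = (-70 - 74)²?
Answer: 1354407/73 ≈ 18554.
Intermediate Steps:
C(g) = 111/73 (C(g) = -111*(-1)/73 = -1*(-111/73) = 111/73)
p = 20736 (p = (-144)² = 20736)
(p + C((-2 + a(4))²)) + (-13638 + 11454) = (20736 + 111/73) + (-13638 + 11454) = 1513839/73 - 2184 = 1354407/73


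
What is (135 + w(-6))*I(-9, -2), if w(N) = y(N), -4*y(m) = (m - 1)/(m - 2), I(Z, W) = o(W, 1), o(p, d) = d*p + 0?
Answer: -4313/16 ≈ -269.56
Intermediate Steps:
o(p, d) = d*p
I(Z, W) = W (I(Z, W) = 1*W = W)
y(m) = -(-1 + m)/(4*(-2 + m)) (y(m) = -(m - 1)/(4*(m - 2)) = -(-1 + m)/(4*(-2 + m)))
w(N) = (1 - N)/(4*(-2 + N))
(135 + w(-6))*I(-9, -2) = (135 + (1 - 1*(-6))/(4*(-2 - 6)))*(-2) = (135 + (¼)*(1 + 6)/(-8))*(-2) = (135 + (¼)*(-⅛)*7)*(-2) = (135 - 7/32)*(-2) = (4313/32)*(-2) = -4313/16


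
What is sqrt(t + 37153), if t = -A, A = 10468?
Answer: 3*sqrt(2965) ≈ 163.36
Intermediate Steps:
t = -10468 (t = -1*10468 = -10468)
sqrt(t + 37153) = sqrt(-10468 + 37153) = sqrt(26685) = 3*sqrt(2965)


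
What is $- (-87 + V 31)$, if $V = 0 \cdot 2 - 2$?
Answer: $149$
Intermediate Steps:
$V = -2$ ($V = 0 - 2 = -2$)
$- (-87 + V 31) = - (-87 - 62) = \left(-1\right) \left(-149\right) = 149$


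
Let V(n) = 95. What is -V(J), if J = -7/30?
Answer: -95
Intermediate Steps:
J = -7/30 (J = -7*1/30 = -7/30 ≈ -0.23333)
-V(J) = -1*95 = -95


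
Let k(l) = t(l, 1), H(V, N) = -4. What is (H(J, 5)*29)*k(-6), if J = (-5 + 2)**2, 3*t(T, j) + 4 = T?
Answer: 1160/3 ≈ 386.67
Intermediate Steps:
t(T, j) = -4/3 + T/3
J = 9 (J = (-3)**2 = 9)
k(l) = -4/3 + l/3
(H(J, 5)*29)*k(-6) = (-4*29)*(-4/3 + (1/3)*(-6)) = -116*(-4/3 - 2) = -116*(-10/3) = 1160/3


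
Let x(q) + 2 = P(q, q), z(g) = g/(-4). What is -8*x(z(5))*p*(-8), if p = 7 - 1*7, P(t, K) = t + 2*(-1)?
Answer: 0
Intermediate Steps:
z(g) = -g/4 (z(g) = g*(-¼) = -g/4)
P(t, K) = -2 + t (P(t, K) = t - 2 = -2 + t)
x(q) = -4 + q (x(q) = -2 + (-2 + q) = -4 + q)
p = 0 (p = 7 - 7 = 0)
-8*x(z(5))*p*(-8) = -8*(-4 - ¼*5)*0*(-8) = -8*(-4 - 5/4)*0*(-8) = -(-42)*0*(-8) = -8*0*(-8) = 0*(-8) = 0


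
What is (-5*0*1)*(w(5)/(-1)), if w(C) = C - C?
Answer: 0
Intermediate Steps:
w(C) = 0
(-5*0*1)*(w(5)/(-1)) = (-5*0*1)*(0/(-1)) = (0*1)*(0*(-1)) = 0*0 = 0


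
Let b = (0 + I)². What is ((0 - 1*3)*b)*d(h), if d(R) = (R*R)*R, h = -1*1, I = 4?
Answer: 48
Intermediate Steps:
h = -1
d(R) = R³ (d(R) = R²*R = R³)
b = 16 (b = (0 + 4)² = 4² = 16)
((0 - 1*3)*b)*d(h) = ((0 - 1*3)*16)*(-1)³ = ((0 - 3)*16)*(-1) = -3*16*(-1) = -48*(-1) = 48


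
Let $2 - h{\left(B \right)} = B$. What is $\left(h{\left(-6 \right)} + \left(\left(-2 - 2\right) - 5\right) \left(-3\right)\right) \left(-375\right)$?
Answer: $-13125$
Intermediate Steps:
$h{\left(B \right)} = 2 - B$
$\left(h{\left(-6 \right)} + \left(\left(-2 - 2\right) - 5\right) \left(-3\right)\right) \left(-375\right) = \left(\left(2 - -6\right) + \left(\left(-2 - 2\right) - 5\right) \left(-3\right)\right) \left(-375\right) = \left(\left(2 + 6\right) + \left(-4 - 5\right) \left(-3\right)\right) \left(-375\right) = \left(8 - -27\right) \left(-375\right) = \left(8 + 27\right) \left(-375\right) = 35 \left(-375\right) = -13125$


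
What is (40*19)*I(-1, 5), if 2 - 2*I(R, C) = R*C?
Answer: 2660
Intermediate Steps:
I(R, C) = 1 - C*R/2 (I(R, C) = 1 - R*C/2 = 1 - C*R/2)
(40*19)*I(-1, 5) = (40*19)*(1 - ½*5*(-1)) = 760*(1 + 5/2) = 760*(7/2) = 2660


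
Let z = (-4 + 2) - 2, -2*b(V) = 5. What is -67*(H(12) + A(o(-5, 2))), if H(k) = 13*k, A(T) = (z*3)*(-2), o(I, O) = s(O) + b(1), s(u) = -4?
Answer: -12060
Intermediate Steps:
b(V) = -5/2 (b(V) = -1/2*5 = -5/2)
z = -4 (z = -2 - 2 = -4)
o(I, O) = -13/2 (o(I, O) = -4 - 5/2 = -13/2)
A(T) = 24 (A(T) = -4*3*(-2) = -12*(-2) = 24)
-67*(H(12) + A(o(-5, 2))) = -67*(13*12 + 24) = -67*(156 + 24) = -67*180 = -12060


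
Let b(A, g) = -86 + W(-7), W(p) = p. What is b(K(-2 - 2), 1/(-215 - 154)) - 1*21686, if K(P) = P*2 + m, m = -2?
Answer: -21779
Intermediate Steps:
K(P) = -2 + 2*P (K(P) = P*2 - 2 = 2*P - 2 = -2 + 2*P)
b(A, g) = -93 (b(A, g) = -86 - 7 = -93)
b(K(-2 - 2), 1/(-215 - 154)) - 1*21686 = -93 - 1*21686 = -93 - 21686 = -21779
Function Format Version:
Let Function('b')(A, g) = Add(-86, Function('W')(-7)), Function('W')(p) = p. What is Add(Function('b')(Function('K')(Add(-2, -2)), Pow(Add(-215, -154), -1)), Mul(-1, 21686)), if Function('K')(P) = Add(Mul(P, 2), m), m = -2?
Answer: -21779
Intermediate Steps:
Function('K')(P) = Add(-2, Mul(2, P)) (Function('K')(P) = Add(Mul(P, 2), -2) = Add(Mul(2, P), -2) = Add(-2, Mul(2, P)))
Function('b')(A, g) = -93 (Function('b')(A, g) = Add(-86, -7) = -93)
Add(Function('b')(Function('K')(Add(-2, -2)), Pow(Add(-215, -154), -1)), Mul(-1, 21686)) = Add(-93, Mul(-1, 21686)) = Add(-93, -21686) = -21779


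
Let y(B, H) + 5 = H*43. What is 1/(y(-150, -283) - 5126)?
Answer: -1/17300 ≈ -5.7803e-5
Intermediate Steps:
y(B, H) = -5 + 43*H (y(B, H) = -5 + H*43 = -5 + 43*H)
1/(y(-150, -283) - 5126) = 1/((-5 + 43*(-283)) - 5126) = 1/((-5 - 12169) - 5126) = 1/(-12174 - 5126) = 1/(-17300) = -1/17300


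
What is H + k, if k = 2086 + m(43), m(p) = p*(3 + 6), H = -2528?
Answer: -55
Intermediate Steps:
m(p) = 9*p (m(p) = p*9 = 9*p)
k = 2473 (k = 2086 + 9*43 = 2086 + 387 = 2473)
H + k = -2528 + 2473 = -55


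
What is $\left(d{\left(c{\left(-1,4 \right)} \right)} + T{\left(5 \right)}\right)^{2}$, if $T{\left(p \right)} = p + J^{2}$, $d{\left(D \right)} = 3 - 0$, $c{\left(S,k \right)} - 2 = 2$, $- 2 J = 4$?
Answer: $144$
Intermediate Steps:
$J = -2$ ($J = \left(- \frac{1}{2}\right) 4 = -2$)
$c{\left(S,k \right)} = 4$ ($c{\left(S,k \right)} = 2 + 2 = 4$)
$d{\left(D \right)} = 3$ ($d{\left(D \right)} = 3 + 0 = 3$)
$T{\left(p \right)} = 4 + p$ ($T{\left(p \right)} = p + \left(-2\right)^{2} = p + 4 = 4 + p$)
$\left(d{\left(c{\left(-1,4 \right)} \right)} + T{\left(5 \right)}\right)^{2} = \left(3 + \left(4 + 5\right)\right)^{2} = \left(3 + 9\right)^{2} = 12^{2} = 144$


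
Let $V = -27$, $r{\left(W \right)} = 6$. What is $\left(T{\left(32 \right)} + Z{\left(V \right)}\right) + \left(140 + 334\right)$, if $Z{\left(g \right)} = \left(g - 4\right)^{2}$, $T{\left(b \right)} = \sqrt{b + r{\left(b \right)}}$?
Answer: $1435 + \sqrt{38} \approx 1441.2$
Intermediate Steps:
$T{\left(b \right)} = \sqrt{6 + b}$ ($T{\left(b \right)} = \sqrt{b + 6} = \sqrt{6 + b}$)
$Z{\left(g \right)} = \left(-4 + g\right)^{2}$
$\left(T{\left(32 \right)} + Z{\left(V \right)}\right) + \left(140 + 334\right) = \left(\sqrt{6 + 32} + \left(-4 - 27\right)^{2}\right) + \left(140 + 334\right) = \left(\sqrt{38} + \left(-31\right)^{2}\right) + 474 = \left(\sqrt{38} + 961\right) + 474 = \left(961 + \sqrt{38}\right) + 474 = 1435 + \sqrt{38}$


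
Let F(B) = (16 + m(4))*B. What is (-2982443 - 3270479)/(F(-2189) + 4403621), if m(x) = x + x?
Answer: -6252922/4351085 ≈ -1.4371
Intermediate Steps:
m(x) = 2*x
F(B) = 24*B (F(B) = (16 + 2*4)*B = (16 + 8)*B = 24*B)
(-2982443 - 3270479)/(F(-2189) + 4403621) = (-2982443 - 3270479)/(24*(-2189) + 4403621) = -6252922/(-52536 + 4403621) = -6252922/4351085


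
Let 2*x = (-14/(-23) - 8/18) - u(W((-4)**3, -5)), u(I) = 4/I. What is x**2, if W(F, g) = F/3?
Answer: 1357225/43877376 ≈ 0.030932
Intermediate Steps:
W(F, g) = F/3 (W(F, g) = F*(1/3) = F/3)
x = 1165/6624 (x = ((-14/(-23) - 8/18) - 4/((1/3)*(-4)**3))/2 = ((-14*(-1/23) - 8*1/18) - 4/((1/3)*(-64)))/2 = ((14/23 - 4/9) - 4/(-64/3))/2 = (34/207 - 4*(-3)/64)/2 = (34/207 - 1*(-3/16))/2 = (34/207 + 3/16)/2 = (1/2)*(1165/3312) = 1165/6624 ≈ 0.17588)
x**2 = (1165/6624)**2 = 1357225/43877376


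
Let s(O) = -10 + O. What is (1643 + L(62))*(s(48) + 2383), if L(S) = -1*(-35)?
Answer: 4062438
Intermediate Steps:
L(S) = 35
(1643 + L(62))*(s(48) + 2383) = (1643 + 35)*((-10 + 48) + 2383) = 1678*(38 + 2383) = 1678*2421 = 4062438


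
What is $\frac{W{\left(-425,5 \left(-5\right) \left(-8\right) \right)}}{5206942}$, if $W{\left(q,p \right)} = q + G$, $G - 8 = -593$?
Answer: $- \frac{505}{2603471} \approx -0.00019397$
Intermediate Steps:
$G = -585$ ($G = 8 - 593 = -585$)
$W{\left(q,p \right)} = -585 + q$ ($W{\left(q,p \right)} = q - 585 = -585 + q$)
$\frac{W{\left(-425,5 \left(-5\right) \left(-8\right) \right)}}{5206942} = \frac{-585 - 425}{5206942} = \left(-1010\right) \frac{1}{5206942} = - \frac{505}{2603471}$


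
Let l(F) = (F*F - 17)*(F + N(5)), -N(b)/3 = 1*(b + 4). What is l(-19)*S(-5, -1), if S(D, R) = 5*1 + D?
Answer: 0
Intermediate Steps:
N(b) = -12 - 3*b (N(b) = -3*(b + 4) = -3*(4 + b) = -12 - 3*b)
S(D, R) = 5 + D
l(F) = (-27 + F)*(-17 + F**2) (l(F) = (F*F - 17)*(F + (-12 - 3*5)) = (F**2 - 17)*(F + (-12 - 15)) = (-17 + F**2)*(F - 27) = (-17 + F**2)*(-27 + F) = (-27 + F)*(-17 + F**2))
l(-19)*S(-5, -1) = (459 + (-19)**3 - 27*(-19)**2 - 17*(-19))*(5 - 5) = (459 - 6859 - 27*361 + 323)*0 = (459 - 6859 - 9747 + 323)*0 = -15824*0 = 0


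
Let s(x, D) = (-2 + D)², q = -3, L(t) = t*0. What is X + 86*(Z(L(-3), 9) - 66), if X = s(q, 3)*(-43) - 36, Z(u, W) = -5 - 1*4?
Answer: -6529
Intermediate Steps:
L(t) = 0
Z(u, W) = -9 (Z(u, W) = -5 - 4 = -9)
X = -79 (X = (-2 + 3)²*(-43) - 36 = 1²*(-43) - 36 = 1*(-43) - 36 = -43 - 36 = -79)
X + 86*(Z(L(-3), 9) - 66) = -79 + 86*(-9 - 66) = -79 + 86*(-75) = -79 - 6450 = -6529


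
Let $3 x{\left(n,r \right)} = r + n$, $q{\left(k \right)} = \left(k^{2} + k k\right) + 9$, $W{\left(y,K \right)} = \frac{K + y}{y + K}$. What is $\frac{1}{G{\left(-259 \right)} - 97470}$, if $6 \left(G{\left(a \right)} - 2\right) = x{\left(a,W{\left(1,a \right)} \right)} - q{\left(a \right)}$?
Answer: $- \frac{6}{719065} \approx -8.3442 \cdot 10^{-6}$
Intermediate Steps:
$W{\left(y,K \right)} = 1$ ($W{\left(y,K \right)} = \frac{K + y}{K + y} = 1$)
$q{\left(k \right)} = 9 + 2 k^{2}$ ($q{\left(k \right)} = \left(k^{2} + k^{2}\right) + 9 = 2 k^{2} + 9 = 9 + 2 k^{2}$)
$x{\left(n,r \right)} = \frac{n}{3} + \frac{r}{3}$ ($x{\left(n,r \right)} = \frac{r + n}{3} = \frac{n + r}{3} = \frac{n}{3} + \frac{r}{3}$)
$G{\left(a \right)} = \frac{5}{9} - \frac{a^{2}}{3} + \frac{a}{18}$ ($G{\left(a \right)} = 2 + \frac{\left(\frac{a}{3} + \frac{1}{3} \cdot 1\right) - \left(9 + 2 a^{2}\right)}{6} = 2 + \frac{\left(\frac{a}{3} + \frac{1}{3}\right) - \left(9 + 2 a^{2}\right)}{6} = 2 + \frac{\left(\frac{1}{3} + \frac{a}{3}\right) - \left(9 + 2 a^{2}\right)}{6} = 2 + \frac{- \frac{26}{3} - 2 a^{2} + \frac{a}{3}}{6} = 2 - \left(\frac{13}{9} - \frac{a}{18} + \frac{a^{2}}{3}\right) = \frac{5}{9} - \frac{a^{2}}{3} + \frac{a}{18}$)
$\frac{1}{G{\left(-259 \right)} - 97470} = \frac{1}{\left(\frac{5}{9} - \frac{\left(-259\right)^{2}}{3} + \frac{1}{18} \left(-259\right)\right) - 97470} = \frac{1}{\left(\frac{5}{9} - \frac{67081}{3} - \frac{259}{18}\right) - 97470} = \frac{1}{- \frac{134245}{6} - 97470} = \frac{1}{- \frac{719065}{6}} = - \frac{6}{719065}$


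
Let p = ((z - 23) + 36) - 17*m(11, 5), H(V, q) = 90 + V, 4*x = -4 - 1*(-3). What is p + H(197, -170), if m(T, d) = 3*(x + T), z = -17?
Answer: -1061/4 ≈ -265.25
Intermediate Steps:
x = -1/4 (x = (-4 - 1*(-3))/4 = (-4 + 3)/4 = (1/4)*(-1) = -1/4 ≈ -0.25000)
m(T, d) = -3/4 + 3*T (m(T, d) = 3*(-1/4 + T) = -3/4 + 3*T)
p = -2209/4 (p = ((-17 - 23) + 36) - 17*(-3/4 + 3*11) = (-40 + 36) - 17*(-3/4 + 33) = -4 - 17*129/4 = -4 - 2193/4 = -2209/4 ≈ -552.25)
p + H(197, -170) = -2209/4 + (90 + 197) = -2209/4 + 287 = -1061/4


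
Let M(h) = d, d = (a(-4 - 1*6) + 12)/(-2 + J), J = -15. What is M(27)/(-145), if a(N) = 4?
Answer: 16/2465 ≈ 0.0064909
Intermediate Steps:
d = -16/17 (d = (4 + 12)/(-2 - 15) = 16/(-17) = 16*(-1/17) = -16/17 ≈ -0.94118)
M(h) = -16/17
M(27)/(-145) = -16/17/(-145) = -16/17*(-1/145) = 16/2465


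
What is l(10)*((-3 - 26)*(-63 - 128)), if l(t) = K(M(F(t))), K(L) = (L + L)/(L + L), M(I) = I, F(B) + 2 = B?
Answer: 5539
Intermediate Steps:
F(B) = -2 + B
K(L) = 1 (K(L) = (2*L)/((2*L)) = (2*L)*(1/(2*L)) = 1)
l(t) = 1
l(10)*((-3 - 26)*(-63 - 128)) = 1*((-3 - 26)*(-63 - 128)) = 1*(-29*(-191)) = 1*5539 = 5539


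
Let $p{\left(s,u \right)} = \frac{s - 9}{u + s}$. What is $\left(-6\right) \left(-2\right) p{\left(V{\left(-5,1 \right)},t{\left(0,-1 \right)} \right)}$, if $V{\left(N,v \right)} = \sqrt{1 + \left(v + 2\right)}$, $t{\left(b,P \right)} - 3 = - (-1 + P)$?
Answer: $-12$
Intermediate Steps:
$t{\left(b,P \right)} = 4 - P$ ($t{\left(b,P \right)} = 3 - \left(-1 + P\right) = 4 - P$)
$V{\left(N,v \right)} = \sqrt{3 + v}$ ($V{\left(N,v \right)} = \sqrt{1 + \left(2 + v\right)} = \sqrt{3 + v}$)
$p{\left(s,u \right)} = \frac{-9 + s}{s + u}$
$\left(-6\right) \left(-2\right) p{\left(V{\left(-5,1 \right)},t{\left(0,-1 \right)} \right)} = \left(-6\right) \left(-2\right) \frac{-9 + \sqrt{3 + 1}}{\sqrt{3 + 1} + \left(4 - -1\right)} = 12 \frac{-9 + \sqrt{4}}{\sqrt{4} + \left(4 + 1\right)} = 12 \frac{-9 + 2}{2 + 5} = 12 \cdot \frac{1}{7} \left(-7\right) = 12 \left(-1\right) = -12$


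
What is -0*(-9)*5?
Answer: 0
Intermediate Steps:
-0*(-9)*5 = -0*5 = -1*0 = 0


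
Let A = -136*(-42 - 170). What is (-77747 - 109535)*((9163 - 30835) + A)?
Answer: -1340939120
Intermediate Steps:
A = 28832 (A = -136*(-212) = 28832)
(-77747 - 109535)*((9163 - 30835) + A) = (-77747 - 109535)*((9163 - 30835) + 28832) = -187282*(-21672 + 28832) = -187282*7160 = -1340939120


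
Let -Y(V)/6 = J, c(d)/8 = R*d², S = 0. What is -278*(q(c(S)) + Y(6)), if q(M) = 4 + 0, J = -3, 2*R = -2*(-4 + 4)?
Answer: -6116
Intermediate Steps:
R = 0 (R = (-2*(-4 + 4))/2 = (-2*0)/2 = (½)*0 = 0)
c(d) = 0 (c(d) = 8*(0*d²) = 8*0 = 0)
Y(V) = 18 (Y(V) = -6*(-3) = 18)
q(M) = 4
-278*(q(c(S)) + Y(6)) = -278*(4 + 18) = -278*22 = -6116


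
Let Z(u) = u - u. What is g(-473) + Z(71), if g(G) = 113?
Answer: 113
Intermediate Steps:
Z(u) = 0
g(-473) + Z(71) = 113 + 0 = 113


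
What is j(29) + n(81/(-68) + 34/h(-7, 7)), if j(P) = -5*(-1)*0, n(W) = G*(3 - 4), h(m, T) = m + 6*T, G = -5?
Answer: 5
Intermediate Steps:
n(W) = 5 (n(W) = -5*(3 - 4) = -5*(-1) = 5)
j(P) = 0 (j(P) = 5*0 = 0)
j(29) + n(81/(-68) + 34/h(-7, 7)) = 0 + 5 = 5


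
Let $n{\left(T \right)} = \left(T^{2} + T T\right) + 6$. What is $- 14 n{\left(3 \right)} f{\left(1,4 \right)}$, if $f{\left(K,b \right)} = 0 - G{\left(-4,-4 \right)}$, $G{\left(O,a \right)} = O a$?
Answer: $5376$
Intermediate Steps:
$n{\left(T \right)} = 6 + 2 T^{2}$ ($n{\left(T \right)} = \left(T^{2} + T^{2}\right) + 6 = 2 T^{2} + 6 = 6 + 2 T^{2}$)
$f{\left(K,b \right)} = -16$ ($f{\left(K,b \right)} = 0 - \left(-4\right) \left(-4\right) = 0 - 16 = -16$)
$- 14 n{\left(3 \right)} f{\left(1,4 \right)} = - 14 \left(6 + 2 \cdot 3^{2}\right) \left(-16\right) = - 14 \left(6 + 2 \cdot 9\right) \left(-16\right) = - 14 \left(6 + 18\right) \left(-16\right) = \left(-14\right) 24 \left(-16\right) = \left(-336\right) \left(-16\right) = 5376$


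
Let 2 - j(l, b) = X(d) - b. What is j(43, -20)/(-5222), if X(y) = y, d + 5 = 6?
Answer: 19/5222 ≈ 0.0036385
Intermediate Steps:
d = 1 (d = -5 + 6 = 1)
j(l, b) = 1 + b (j(l, b) = 2 - (1 - b) = 2 + (-1 + b) = 1 + b)
j(43, -20)/(-5222) = (1 - 20)/(-5222) = -19*(-1/5222) = 19/5222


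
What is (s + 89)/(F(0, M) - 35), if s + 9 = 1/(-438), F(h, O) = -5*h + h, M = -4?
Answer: -35039/15330 ≈ -2.2856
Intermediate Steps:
F(h, O) = -4*h
s = -3943/438 (s = -9 + 1/(-438) = -9 - 1/438 = -3943/438 ≈ -9.0023)
(s + 89)/(F(0, M) - 35) = (-3943/438 + 89)/(-4*0 - 35) = 35039/(438*(0 - 35)) = (35039/438)/(-35) = (35039/438)*(-1/35) = -35039/15330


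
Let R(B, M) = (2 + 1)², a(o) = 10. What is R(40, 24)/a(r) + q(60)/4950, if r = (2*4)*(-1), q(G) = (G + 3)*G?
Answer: 183/110 ≈ 1.6636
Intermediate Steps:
q(G) = G*(3 + G) (q(G) = (3 + G)*G = G*(3 + G))
r = -8 (r = 8*(-1) = -8)
R(B, M) = 9 (R(B, M) = 3² = 9)
R(40, 24)/a(r) + q(60)/4950 = 9/10 + (60*(3 + 60))/4950 = 9*(⅒) + (60*63)*(1/4950) = 9/10 + 3780*(1/4950) = 9/10 + 42/55 = 183/110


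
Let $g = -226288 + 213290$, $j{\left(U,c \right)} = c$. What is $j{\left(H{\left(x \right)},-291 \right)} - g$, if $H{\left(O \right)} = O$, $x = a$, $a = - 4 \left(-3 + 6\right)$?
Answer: $12707$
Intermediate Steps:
$a = -12$ ($a = \left(-4\right) 3 = -12$)
$x = -12$
$g = -12998$
$j{\left(H{\left(x \right)},-291 \right)} - g = -291 - -12998 = -291 + 12998 = 12707$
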